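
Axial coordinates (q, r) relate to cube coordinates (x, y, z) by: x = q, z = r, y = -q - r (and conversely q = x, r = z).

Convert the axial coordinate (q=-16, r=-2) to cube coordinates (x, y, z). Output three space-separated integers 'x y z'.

Answer: -16 18 -2

Derivation:
x = q = -16
z = r = -2
y = -x - z = -(-16) - (-2) = 18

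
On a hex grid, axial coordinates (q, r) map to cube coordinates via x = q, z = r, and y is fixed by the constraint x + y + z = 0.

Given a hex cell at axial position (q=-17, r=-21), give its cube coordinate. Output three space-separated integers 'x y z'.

Answer: -17 38 -21

Derivation:
x = q = -17
z = r = -21
y = -x - z = -(-17) - (-21) = 38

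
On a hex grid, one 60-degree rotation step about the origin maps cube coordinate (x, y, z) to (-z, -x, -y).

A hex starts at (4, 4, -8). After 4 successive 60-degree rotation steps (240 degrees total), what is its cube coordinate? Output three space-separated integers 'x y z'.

Answer: -8 4 4

Derivation:
Start: (4, 4, -8)
Step 1: (4, 4, -8) -> (-(-8), -(4), -(4)) = (8, -4, -4)
Step 2: (8, -4, -4) -> (-(-4), -(8), -(-4)) = (4, -8, 4)
Step 3: (4, -8, 4) -> (-(4), -(4), -(-8)) = (-4, -4, 8)
Step 4: (-4, -4, 8) -> (-(8), -(-4), -(-4)) = (-8, 4, 4)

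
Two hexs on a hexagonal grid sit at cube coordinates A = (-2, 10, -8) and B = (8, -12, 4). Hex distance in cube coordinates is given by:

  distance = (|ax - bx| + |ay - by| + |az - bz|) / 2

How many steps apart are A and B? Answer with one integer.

Answer: 22

Derivation:
|ax - bx| = |-2 - 8| = 10
|ay - by| = |10 - (-12)| = 22
|az - bz| = |-8 - 4| = 12
distance = (10 + 22 + 12) / 2 = 44 / 2 = 22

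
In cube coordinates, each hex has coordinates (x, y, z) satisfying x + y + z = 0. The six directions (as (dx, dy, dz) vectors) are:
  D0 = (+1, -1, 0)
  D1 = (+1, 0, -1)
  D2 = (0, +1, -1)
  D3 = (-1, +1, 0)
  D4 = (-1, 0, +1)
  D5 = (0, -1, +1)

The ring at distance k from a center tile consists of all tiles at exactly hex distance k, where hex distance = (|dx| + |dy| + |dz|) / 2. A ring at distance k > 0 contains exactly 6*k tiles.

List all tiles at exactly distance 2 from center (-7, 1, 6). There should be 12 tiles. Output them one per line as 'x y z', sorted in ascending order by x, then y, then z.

Walk ring at distance 2 from (-7, 1, 6):
Start at center + D4*2 = (-9, 1, 8)
  hex 0: (-9, 1, 8)
  hex 1: (-8, 0, 8)
  hex 2: (-7, -1, 8)
  hex 3: (-6, -1, 7)
  hex 4: (-5, -1, 6)
  hex 5: (-5, 0, 5)
  hex 6: (-5, 1, 4)
  hex 7: (-6, 2, 4)
  hex 8: (-7, 3, 4)
  hex 9: (-8, 3, 5)
  hex 10: (-9, 3, 6)
  hex 11: (-9, 2, 7)
Sorted: 12 hexes.

Answer: -9 1 8
-9 2 7
-9 3 6
-8 0 8
-8 3 5
-7 -1 8
-7 3 4
-6 -1 7
-6 2 4
-5 -1 6
-5 0 5
-5 1 4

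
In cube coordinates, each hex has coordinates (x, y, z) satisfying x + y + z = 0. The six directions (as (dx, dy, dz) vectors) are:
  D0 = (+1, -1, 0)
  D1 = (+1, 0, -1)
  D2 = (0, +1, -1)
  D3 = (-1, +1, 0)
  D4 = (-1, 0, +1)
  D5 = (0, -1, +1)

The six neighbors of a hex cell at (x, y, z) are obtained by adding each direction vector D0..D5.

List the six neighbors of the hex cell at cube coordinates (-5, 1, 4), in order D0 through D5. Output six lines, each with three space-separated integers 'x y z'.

Center: (-5, 1, 4). Add each direction:
  D0: (-5, 1, 4) + (1, -1, 0) = (-4, 0, 4)
  D1: (-5, 1, 4) + (1, 0, -1) = (-4, 1, 3)
  D2: (-5, 1, 4) + (0, 1, -1) = (-5, 2, 3)
  D3: (-5, 1, 4) + (-1, 1, 0) = (-6, 2, 4)
  D4: (-5, 1, 4) + (-1, 0, 1) = (-6, 1, 5)
  D5: (-5, 1, 4) + (0, -1, 1) = (-5, 0, 5)

Answer: -4 0 4
-4 1 3
-5 2 3
-6 2 4
-6 1 5
-5 0 5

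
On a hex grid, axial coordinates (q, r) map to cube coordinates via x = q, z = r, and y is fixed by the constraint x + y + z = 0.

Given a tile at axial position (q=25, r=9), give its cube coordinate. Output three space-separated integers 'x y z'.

x = q = 25
z = r = 9
y = -x - z = -(25) - (9) = -34

Answer: 25 -34 9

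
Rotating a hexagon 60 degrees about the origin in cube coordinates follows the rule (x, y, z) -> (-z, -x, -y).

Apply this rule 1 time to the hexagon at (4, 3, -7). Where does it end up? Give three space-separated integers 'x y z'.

Start: (4, 3, -7)
Step 1: (4, 3, -7) -> (-(-7), -(4), -(3)) = (7, -4, -3)

Answer: 7 -4 -3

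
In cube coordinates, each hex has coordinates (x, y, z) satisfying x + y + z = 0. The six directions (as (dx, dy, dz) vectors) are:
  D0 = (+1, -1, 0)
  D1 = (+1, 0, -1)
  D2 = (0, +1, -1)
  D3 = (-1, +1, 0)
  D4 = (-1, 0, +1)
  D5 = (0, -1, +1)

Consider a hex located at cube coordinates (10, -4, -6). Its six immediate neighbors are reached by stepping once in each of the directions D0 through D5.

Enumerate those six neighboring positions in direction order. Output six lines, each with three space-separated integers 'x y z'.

Answer: 11 -5 -6
11 -4 -7
10 -3 -7
9 -3 -6
9 -4 -5
10 -5 -5

Derivation:
Center: (10, -4, -6). Add each direction:
  D0: (10, -4, -6) + (1, -1, 0) = (11, -5, -6)
  D1: (10, -4, -6) + (1, 0, -1) = (11, -4, -7)
  D2: (10, -4, -6) + (0, 1, -1) = (10, -3, -7)
  D3: (10, -4, -6) + (-1, 1, 0) = (9, -3, -6)
  D4: (10, -4, -6) + (-1, 0, 1) = (9, -4, -5)
  D5: (10, -4, -6) + (0, -1, 1) = (10, -5, -5)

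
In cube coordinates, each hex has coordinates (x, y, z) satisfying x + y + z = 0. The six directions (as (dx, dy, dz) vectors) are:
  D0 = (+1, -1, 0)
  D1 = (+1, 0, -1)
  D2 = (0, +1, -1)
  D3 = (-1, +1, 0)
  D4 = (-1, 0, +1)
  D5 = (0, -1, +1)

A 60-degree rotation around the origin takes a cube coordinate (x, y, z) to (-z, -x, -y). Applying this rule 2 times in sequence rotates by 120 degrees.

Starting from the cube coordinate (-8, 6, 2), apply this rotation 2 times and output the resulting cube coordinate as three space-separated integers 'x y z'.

Answer: 6 2 -8

Derivation:
Start: (-8, 6, 2)
Step 1: (-8, 6, 2) -> (-(2), -(-8), -(6)) = (-2, 8, -6)
Step 2: (-2, 8, -6) -> (-(-6), -(-2), -(8)) = (6, 2, -8)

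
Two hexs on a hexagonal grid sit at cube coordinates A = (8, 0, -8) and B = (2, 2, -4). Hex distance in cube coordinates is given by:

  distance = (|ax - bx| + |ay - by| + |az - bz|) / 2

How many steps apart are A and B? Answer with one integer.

Answer: 6

Derivation:
|ax - bx| = |8 - 2| = 6
|ay - by| = |0 - 2| = 2
|az - bz| = |-8 - (-4)| = 4
distance = (6 + 2 + 4) / 2 = 12 / 2 = 6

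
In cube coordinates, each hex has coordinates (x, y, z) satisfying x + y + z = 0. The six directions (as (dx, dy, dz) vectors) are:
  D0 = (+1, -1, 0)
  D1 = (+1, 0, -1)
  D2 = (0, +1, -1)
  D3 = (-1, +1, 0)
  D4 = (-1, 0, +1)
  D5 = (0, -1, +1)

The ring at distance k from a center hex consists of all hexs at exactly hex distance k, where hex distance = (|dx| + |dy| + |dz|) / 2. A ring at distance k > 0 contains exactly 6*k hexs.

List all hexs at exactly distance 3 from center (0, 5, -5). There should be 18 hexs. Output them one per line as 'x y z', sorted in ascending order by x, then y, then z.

Answer: -3 5 -2
-3 6 -3
-3 7 -4
-3 8 -5
-2 4 -2
-2 8 -6
-1 3 -2
-1 8 -7
0 2 -2
0 8 -8
1 2 -3
1 7 -8
2 2 -4
2 6 -8
3 2 -5
3 3 -6
3 4 -7
3 5 -8

Derivation:
Walk ring at distance 3 from (0, 5, -5):
Start at center + D4*3 = (-3, 5, -2)
  hex 0: (-3, 5, -2)
  hex 1: (-2, 4, -2)
  hex 2: (-1, 3, -2)
  hex 3: (0, 2, -2)
  hex 4: (1, 2, -3)
  hex 5: (2, 2, -4)
  hex 6: (3, 2, -5)
  hex 7: (3, 3, -6)
  hex 8: (3, 4, -7)
  hex 9: (3, 5, -8)
  hex 10: (2, 6, -8)
  hex 11: (1, 7, -8)
  hex 12: (0, 8, -8)
  hex 13: (-1, 8, -7)
  hex 14: (-2, 8, -6)
  hex 15: (-3, 8, -5)
  hex 16: (-3, 7, -4)
  hex 17: (-3, 6, -3)
Sorted: 18 hexes.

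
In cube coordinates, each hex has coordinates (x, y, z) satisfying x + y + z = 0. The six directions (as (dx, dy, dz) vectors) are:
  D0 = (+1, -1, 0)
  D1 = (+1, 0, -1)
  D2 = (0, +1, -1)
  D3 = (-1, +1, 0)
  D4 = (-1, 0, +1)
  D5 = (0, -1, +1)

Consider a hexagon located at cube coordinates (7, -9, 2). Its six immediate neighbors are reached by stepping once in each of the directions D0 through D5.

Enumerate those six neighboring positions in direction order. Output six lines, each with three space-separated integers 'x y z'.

Answer: 8 -10 2
8 -9 1
7 -8 1
6 -8 2
6 -9 3
7 -10 3

Derivation:
Center: (7, -9, 2). Add each direction:
  D0: (7, -9, 2) + (1, -1, 0) = (8, -10, 2)
  D1: (7, -9, 2) + (1, 0, -1) = (8, -9, 1)
  D2: (7, -9, 2) + (0, 1, -1) = (7, -8, 1)
  D3: (7, -9, 2) + (-1, 1, 0) = (6, -8, 2)
  D4: (7, -9, 2) + (-1, 0, 1) = (6, -9, 3)
  D5: (7, -9, 2) + (0, -1, 1) = (7, -10, 3)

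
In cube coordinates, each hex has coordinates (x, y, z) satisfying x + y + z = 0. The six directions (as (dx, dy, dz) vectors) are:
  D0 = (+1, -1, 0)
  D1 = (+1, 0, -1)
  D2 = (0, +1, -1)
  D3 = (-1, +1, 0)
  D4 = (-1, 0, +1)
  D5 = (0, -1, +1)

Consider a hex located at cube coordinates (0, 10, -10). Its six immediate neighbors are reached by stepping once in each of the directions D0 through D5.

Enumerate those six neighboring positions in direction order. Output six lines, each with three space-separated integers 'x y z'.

Answer: 1 9 -10
1 10 -11
0 11 -11
-1 11 -10
-1 10 -9
0 9 -9

Derivation:
Center: (0, 10, -10). Add each direction:
  D0: (0, 10, -10) + (1, -1, 0) = (1, 9, -10)
  D1: (0, 10, -10) + (1, 0, -1) = (1, 10, -11)
  D2: (0, 10, -10) + (0, 1, -1) = (0, 11, -11)
  D3: (0, 10, -10) + (-1, 1, 0) = (-1, 11, -10)
  D4: (0, 10, -10) + (-1, 0, 1) = (-1, 10, -9)
  D5: (0, 10, -10) + (0, -1, 1) = (0, 9, -9)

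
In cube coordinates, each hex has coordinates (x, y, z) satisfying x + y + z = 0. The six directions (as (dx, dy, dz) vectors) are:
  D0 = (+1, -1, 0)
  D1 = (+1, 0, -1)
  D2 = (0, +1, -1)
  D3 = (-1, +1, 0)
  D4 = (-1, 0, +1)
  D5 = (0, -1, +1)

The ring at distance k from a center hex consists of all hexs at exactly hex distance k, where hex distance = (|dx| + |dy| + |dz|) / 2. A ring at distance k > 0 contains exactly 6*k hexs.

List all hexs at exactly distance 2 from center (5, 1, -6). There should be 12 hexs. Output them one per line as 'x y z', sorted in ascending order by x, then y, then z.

Answer: 3 1 -4
3 2 -5
3 3 -6
4 0 -4
4 3 -7
5 -1 -4
5 3 -8
6 -1 -5
6 2 -8
7 -1 -6
7 0 -7
7 1 -8

Derivation:
Walk ring at distance 2 from (5, 1, -6):
Start at center + D4*2 = (3, 1, -4)
  hex 0: (3, 1, -4)
  hex 1: (4, 0, -4)
  hex 2: (5, -1, -4)
  hex 3: (6, -1, -5)
  hex 4: (7, -1, -6)
  hex 5: (7, 0, -7)
  hex 6: (7, 1, -8)
  hex 7: (6, 2, -8)
  hex 8: (5, 3, -8)
  hex 9: (4, 3, -7)
  hex 10: (3, 3, -6)
  hex 11: (3, 2, -5)
Sorted: 12 hexes.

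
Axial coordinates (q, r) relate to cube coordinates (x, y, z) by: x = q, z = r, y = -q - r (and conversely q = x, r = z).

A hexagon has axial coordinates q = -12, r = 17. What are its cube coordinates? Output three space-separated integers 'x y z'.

Answer: -12 -5 17

Derivation:
x = q = -12
z = r = 17
y = -x - z = -(-12) - (17) = -5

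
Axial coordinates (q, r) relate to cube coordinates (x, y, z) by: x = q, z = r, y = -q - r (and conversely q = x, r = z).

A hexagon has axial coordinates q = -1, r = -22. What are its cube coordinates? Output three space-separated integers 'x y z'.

Answer: -1 23 -22

Derivation:
x = q = -1
z = r = -22
y = -x - z = -(-1) - (-22) = 23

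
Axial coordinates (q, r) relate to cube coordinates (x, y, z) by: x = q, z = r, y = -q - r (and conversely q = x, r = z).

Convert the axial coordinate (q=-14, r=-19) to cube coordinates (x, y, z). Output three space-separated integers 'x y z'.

Answer: -14 33 -19

Derivation:
x = q = -14
z = r = -19
y = -x - z = -(-14) - (-19) = 33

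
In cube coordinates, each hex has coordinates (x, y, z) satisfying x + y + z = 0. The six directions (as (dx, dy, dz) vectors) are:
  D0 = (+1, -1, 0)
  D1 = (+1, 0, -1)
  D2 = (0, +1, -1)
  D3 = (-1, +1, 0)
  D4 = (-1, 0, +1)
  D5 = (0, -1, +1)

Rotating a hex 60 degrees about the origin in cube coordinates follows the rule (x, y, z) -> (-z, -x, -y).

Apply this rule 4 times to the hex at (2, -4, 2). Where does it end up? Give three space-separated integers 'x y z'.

Start: (2, -4, 2)
Step 1: (2, -4, 2) -> (-(2), -(2), -(-4)) = (-2, -2, 4)
Step 2: (-2, -2, 4) -> (-(4), -(-2), -(-2)) = (-4, 2, 2)
Step 3: (-4, 2, 2) -> (-(2), -(-4), -(2)) = (-2, 4, -2)
Step 4: (-2, 4, -2) -> (-(-2), -(-2), -(4)) = (2, 2, -4)

Answer: 2 2 -4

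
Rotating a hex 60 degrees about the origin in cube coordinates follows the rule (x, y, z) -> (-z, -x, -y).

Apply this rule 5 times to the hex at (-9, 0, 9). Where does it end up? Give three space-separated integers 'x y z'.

Start: (-9, 0, 9)
Step 1: (-9, 0, 9) -> (-(9), -(-9), -(0)) = (-9, 9, 0)
Step 2: (-9, 9, 0) -> (-(0), -(-9), -(9)) = (0, 9, -9)
Step 3: (0, 9, -9) -> (-(-9), -(0), -(9)) = (9, 0, -9)
Step 4: (9, 0, -9) -> (-(-9), -(9), -(0)) = (9, -9, 0)
Step 5: (9, -9, 0) -> (-(0), -(9), -(-9)) = (0, -9, 9)

Answer: 0 -9 9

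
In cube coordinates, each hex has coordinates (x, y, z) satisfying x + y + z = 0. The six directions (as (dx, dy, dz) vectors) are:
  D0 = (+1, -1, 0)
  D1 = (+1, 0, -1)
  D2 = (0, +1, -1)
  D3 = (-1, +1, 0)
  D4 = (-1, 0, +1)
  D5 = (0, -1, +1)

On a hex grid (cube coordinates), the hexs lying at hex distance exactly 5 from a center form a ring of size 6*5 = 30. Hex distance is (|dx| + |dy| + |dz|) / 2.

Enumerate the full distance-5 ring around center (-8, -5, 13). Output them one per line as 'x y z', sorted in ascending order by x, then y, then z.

Answer: -13 -5 18
-13 -4 17
-13 -3 16
-13 -2 15
-13 -1 14
-13 0 13
-12 -6 18
-12 0 12
-11 -7 18
-11 0 11
-10 -8 18
-10 0 10
-9 -9 18
-9 0 9
-8 -10 18
-8 0 8
-7 -10 17
-7 -1 8
-6 -10 16
-6 -2 8
-5 -10 15
-5 -3 8
-4 -10 14
-4 -4 8
-3 -10 13
-3 -9 12
-3 -8 11
-3 -7 10
-3 -6 9
-3 -5 8

Derivation:
Walk ring at distance 5 from (-8, -5, 13):
Start at center + D4*5 = (-13, -5, 18)
  hex 0: (-13, -5, 18)
  hex 1: (-12, -6, 18)
  hex 2: (-11, -7, 18)
  hex 3: (-10, -8, 18)
  hex 4: (-9, -9, 18)
  hex 5: (-8, -10, 18)
  hex 6: (-7, -10, 17)
  hex 7: (-6, -10, 16)
  hex 8: (-5, -10, 15)
  hex 9: (-4, -10, 14)
  hex 10: (-3, -10, 13)
  hex 11: (-3, -9, 12)
  hex 12: (-3, -8, 11)
  hex 13: (-3, -7, 10)
  hex 14: (-3, -6, 9)
  hex 15: (-3, -5, 8)
  hex 16: (-4, -4, 8)
  hex 17: (-5, -3, 8)
  hex 18: (-6, -2, 8)
  hex 19: (-7, -1, 8)
  hex 20: (-8, 0, 8)
  hex 21: (-9, 0, 9)
  hex 22: (-10, 0, 10)
  hex 23: (-11, 0, 11)
  hex 24: (-12, 0, 12)
  hex 25: (-13, 0, 13)
  hex 26: (-13, -1, 14)
  hex 27: (-13, -2, 15)
  hex 28: (-13, -3, 16)
  hex 29: (-13, -4, 17)
Sorted: 30 hexes.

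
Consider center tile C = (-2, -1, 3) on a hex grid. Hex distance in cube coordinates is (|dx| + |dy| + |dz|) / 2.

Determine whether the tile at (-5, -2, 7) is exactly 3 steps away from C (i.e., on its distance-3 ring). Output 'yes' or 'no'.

Answer: no

Derivation:
|px - cx| = |-5 - (-2)| = 3
|py - cy| = |-2 - (-1)| = 1
|pz - cz| = |7 - 3| = 4
distance = (3+1+4)/2 = 8/2 = 4
radius = 3; distance != radius -> no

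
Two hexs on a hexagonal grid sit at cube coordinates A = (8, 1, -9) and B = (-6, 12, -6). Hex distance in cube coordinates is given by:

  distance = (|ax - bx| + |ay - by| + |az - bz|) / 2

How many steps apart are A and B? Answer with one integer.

|ax - bx| = |8 - (-6)| = 14
|ay - by| = |1 - 12| = 11
|az - bz| = |-9 - (-6)| = 3
distance = (14 + 11 + 3) / 2 = 28 / 2 = 14

Answer: 14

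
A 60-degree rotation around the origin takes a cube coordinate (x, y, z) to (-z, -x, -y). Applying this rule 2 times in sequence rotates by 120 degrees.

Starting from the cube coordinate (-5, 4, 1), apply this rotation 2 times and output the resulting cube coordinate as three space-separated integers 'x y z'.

Start: (-5, 4, 1)
Step 1: (-5, 4, 1) -> (-(1), -(-5), -(4)) = (-1, 5, -4)
Step 2: (-1, 5, -4) -> (-(-4), -(-1), -(5)) = (4, 1, -5)

Answer: 4 1 -5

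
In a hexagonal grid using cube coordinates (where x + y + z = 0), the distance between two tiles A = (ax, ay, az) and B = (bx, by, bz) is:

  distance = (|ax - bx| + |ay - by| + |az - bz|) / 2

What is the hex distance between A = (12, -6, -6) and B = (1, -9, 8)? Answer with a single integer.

|ax - bx| = |12 - 1| = 11
|ay - by| = |-6 - (-9)| = 3
|az - bz| = |-6 - 8| = 14
distance = (11 + 3 + 14) / 2 = 28 / 2 = 14

Answer: 14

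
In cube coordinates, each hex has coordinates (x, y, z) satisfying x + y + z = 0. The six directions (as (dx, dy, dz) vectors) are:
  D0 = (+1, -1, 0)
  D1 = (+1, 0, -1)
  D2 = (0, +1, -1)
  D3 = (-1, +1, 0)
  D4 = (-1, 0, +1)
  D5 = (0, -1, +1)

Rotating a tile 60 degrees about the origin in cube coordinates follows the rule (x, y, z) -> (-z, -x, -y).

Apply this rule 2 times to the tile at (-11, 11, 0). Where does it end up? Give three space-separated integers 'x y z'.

Start: (-11, 11, 0)
Step 1: (-11, 11, 0) -> (-(0), -(-11), -(11)) = (0, 11, -11)
Step 2: (0, 11, -11) -> (-(-11), -(0), -(11)) = (11, 0, -11)

Answer: 11 0 -11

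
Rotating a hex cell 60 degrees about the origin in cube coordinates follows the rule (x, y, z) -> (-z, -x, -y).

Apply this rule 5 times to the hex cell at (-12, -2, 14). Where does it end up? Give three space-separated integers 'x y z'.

Start: (-12, -2, 14)
Step 1: (-12, -2, 14) -> (-(14), -(-12), -(-2)) = (-14, 12, 2)
Step 2: (-14, 12, 2) -> (-(2), -(-14), -(12)) = (-2, 14, -12)
Step 3: (-2, 14, -12) -> (-(-12), -(-2), -(14)) = (12, 2, -14)
Step 4: (12, 2, -14) -> (-(-14), -(12), -(2)) = (14, -12, -2)
Step 5: (14, -12, -2) -> (-(-2), -(14), -(-12)) = (2, -14, 12)

Answer: 2 -14 12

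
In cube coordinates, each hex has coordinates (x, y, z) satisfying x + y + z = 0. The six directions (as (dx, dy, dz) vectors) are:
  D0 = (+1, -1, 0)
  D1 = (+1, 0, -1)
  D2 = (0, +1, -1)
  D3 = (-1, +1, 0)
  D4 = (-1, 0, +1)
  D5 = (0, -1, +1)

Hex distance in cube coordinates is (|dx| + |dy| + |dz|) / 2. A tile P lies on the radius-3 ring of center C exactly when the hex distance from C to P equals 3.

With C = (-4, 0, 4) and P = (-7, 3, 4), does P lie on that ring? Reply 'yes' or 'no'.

Answer: yes

Derivation:
|px - cx| = |-7 - (-4)| = 3
|py - cy| = |3 - 0| = 3
|pz - cz| = |4 - 4| = 0
distance = (3+3+0)/2 = 6/2 = 3
radius = 3; distance == radius -> yes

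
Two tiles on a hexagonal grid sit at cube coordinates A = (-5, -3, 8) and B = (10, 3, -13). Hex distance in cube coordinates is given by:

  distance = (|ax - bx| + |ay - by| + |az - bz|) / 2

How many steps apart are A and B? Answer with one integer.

|ax - bx| = |-5 - 10| = 15
|ay - by| = |-3 - 3| = 6
|az - bz| = |8 - (-13)| = 21
distance = (15 + 6 + 21) / 2 = 42 / 2 = 21

Answer: 21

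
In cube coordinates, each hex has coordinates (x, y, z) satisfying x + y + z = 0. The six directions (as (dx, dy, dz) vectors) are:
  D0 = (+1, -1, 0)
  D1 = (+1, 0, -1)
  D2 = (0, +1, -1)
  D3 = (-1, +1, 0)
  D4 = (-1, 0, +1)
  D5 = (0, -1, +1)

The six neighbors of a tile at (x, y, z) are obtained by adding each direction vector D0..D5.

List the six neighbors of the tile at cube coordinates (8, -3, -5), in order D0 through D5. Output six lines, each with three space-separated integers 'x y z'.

Answer: 9 -4 -5
9 -3 -6
8 -2 -6
7 -2 -5
7 -3 -4
8 -4 -4

Derivation:
Center: (8, -3, -5). Add each direction:
  D0: (8, -3, -5) + (1, -1, 0) = (9, -4, -5)
  D1: (8, -3, -5) + (1, 0, -1) = (9, -3, -6)
  D2: (8, -3, -5) + (0, 1, -1) = (8, -2, -6)
  D3: (8, -3, -5) + (-1, 1, 0) = (7, -2, -5)
  D4: (8, -3, -5) + (-1, 0, 1) = (7, -3, -4)
  D5: (8, -3, -5) + (0, -1, 1) = (8, -4, -4)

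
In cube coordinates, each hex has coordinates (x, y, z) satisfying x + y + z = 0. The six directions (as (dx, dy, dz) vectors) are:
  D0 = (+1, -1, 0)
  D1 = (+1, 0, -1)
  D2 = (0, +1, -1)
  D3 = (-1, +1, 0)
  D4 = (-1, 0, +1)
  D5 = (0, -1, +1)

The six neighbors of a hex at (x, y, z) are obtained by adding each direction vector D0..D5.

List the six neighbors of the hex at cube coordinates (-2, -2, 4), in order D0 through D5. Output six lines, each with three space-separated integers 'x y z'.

Answer: -1 -3 4
-1 -2 3
-2 -1 3
-3 -1 4
-3 -2 5
-2 -3 5

Derivation:
Center: (-2, -2, 4). Add each direction:
  D0: (-2, -2, 4) + (1, -1, 0) = (-1, -3, 4)
  D1: (-2, -2, 4) + (1, 0, -1) = (-1, -2, 3)
  D2: (-2, -2, 4) + (0, 1, -1) = (-2, -1, 3)
  D3: (-2, -2, 4) + (-1, 1, 0) = (-3, -1, 4)
  D4: (-2, -2, 4) + (-1, 0, 1) = (-3, -2, 5)
  D5: (-2, -2, 4) + (0, -1, 1) = (-2, -3, 5)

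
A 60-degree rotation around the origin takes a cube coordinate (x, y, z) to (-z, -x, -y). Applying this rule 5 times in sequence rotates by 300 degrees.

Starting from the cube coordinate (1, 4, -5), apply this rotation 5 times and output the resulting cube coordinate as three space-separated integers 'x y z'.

Start: (1, 4, -5)
Step 1: (1, 4, -5) -> (-(-5), -(1), -(4)) = (5, -1, -4)
Step 2: (5, -1, -4) -> (-(-4), -(5), -(-1)) = (4, -5, 1)
Step 3: (4, -5, 1) -> (-(1), -(4), -(-5)) = (-1, -4, 5)
Step 4: (-1, -4, 5) -> (-(5), -(-1), -(-4)) = (-5, 1, 4)
Step 5: (-5, 1, 4) -> (-(4), -(-5), -(1)) = (-4, 5, -1)

Answer: -4 5 -1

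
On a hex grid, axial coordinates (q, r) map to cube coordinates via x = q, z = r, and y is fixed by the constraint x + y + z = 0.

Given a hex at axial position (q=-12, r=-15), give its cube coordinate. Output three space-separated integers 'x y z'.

Answer: -12 27 -15

Derivation:
x = q = -12
z = r = -15
y = -x - z = -(-12) - (-15) = 27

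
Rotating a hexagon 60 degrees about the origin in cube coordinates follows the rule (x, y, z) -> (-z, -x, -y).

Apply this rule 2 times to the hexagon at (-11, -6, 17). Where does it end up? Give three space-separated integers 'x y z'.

Start: (-11, -6, 17)
Step 1: (-11, -6, 17) -> (-(17), -(-11), -(-6)) = (-17, 11, 6)
Step 2: (-17, 11, 6) -> (-(6), -(-17), -(11)) = (-6, 17, -11)

Answer: -6 17 -11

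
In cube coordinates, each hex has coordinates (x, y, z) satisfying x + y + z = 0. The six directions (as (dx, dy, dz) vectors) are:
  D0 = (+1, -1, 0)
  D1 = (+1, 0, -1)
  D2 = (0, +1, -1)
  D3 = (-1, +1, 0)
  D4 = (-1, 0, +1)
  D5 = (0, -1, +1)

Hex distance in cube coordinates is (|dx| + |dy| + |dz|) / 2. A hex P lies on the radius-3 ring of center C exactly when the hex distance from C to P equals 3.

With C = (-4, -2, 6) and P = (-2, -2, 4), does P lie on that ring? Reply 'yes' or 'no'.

Answer: no

Derivation:
|px - cx| = |-2 - (-4)| = 2
|py - cy| = |-2 - (-2)| = 0
|pz - cz| = |4 - 6| = 2
distance = (2+0+2)/2 = 4/2 = 2
radius = 3; distance != radius -> no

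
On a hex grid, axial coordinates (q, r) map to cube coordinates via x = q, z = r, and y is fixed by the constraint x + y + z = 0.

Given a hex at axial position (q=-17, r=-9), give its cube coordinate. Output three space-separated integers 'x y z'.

Answer: -17 26 -9

Derivation:
x = q = -17
z = r = -9
y = -x - z = -(-17) - (-9) = 26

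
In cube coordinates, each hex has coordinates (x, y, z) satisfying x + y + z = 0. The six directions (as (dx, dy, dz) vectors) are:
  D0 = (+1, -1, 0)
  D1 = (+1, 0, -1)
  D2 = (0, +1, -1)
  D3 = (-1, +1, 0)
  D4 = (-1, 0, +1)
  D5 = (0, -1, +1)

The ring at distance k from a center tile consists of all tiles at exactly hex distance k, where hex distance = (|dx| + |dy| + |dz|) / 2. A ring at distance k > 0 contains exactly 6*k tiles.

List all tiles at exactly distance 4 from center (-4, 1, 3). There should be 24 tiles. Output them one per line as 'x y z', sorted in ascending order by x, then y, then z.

Answer: -8 1 7
-8 2 6
-8 3 5
-8 4 4
-8 5 3
-7 0 7
-7 5 2
-6 -1 7
-6 5 1
-5 -2 7
-5 5 0
-4 -3 7
-4 5 -1
-3 -3 6
-3 4 -1
-2 -3 5
-2 3 -1
-1 -3 4
-1 2 -1
0 -3 3
0 -2 2
0 -1 1
0 0 0
0 1 -1

Derivation:
Walk ring at distance 4 from (-4, 1, 3):
Start at center + D4*4 = (-8, 1, 7)
  hex 0: (-8, 1, 7)
  hex 1: (-7, 0, 7)
  hex 2: (-6, -1, 7)
  hex 3: (-5, -2, 7)
  hex 4: (-4, -3, 7)
  hex 5: (-3, -3, 6)
  hex 6: (-2, -3, 5)
  hex 7: (-1, -3, 4)
  hex 8: (0, -3, 3)
  hex 9: (0, -2, 2)
  hex 10: (0, -1, 1)
  hex 11: (0, 0, 0)
  hex 12: (0, 1, -1)
  hex 13: (-1, 2, -1)
  hex 14: (-2, 3, -1)
  hex 15: (-3, 4, -1)
  hex 16: (-4, 5, -1)
  hex 17: (-5, 5, 0)
  hex 18: (-6, 5, 1)
  hex 19: (-7, 5, 2)
  hex 20: (-8, 5, 3)
  hex 21: (-8, 4, 4)
  hex 22: (-8, 3, 5)
  hex 23: (-8, 2, 6)
Sorted: 24 hexes.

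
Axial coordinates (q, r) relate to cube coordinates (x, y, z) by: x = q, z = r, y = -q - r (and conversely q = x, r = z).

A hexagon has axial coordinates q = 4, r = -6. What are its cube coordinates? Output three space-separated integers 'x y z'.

x = q = 4
z = r = -6
y = -x - z = -(4) - (-6) = 2

Answer: 4 2 -6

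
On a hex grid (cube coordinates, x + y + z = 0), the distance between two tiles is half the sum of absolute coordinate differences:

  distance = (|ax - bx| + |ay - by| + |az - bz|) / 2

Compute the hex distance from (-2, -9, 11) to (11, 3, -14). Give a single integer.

|ax - bx| = |-2 - 11| = 13
|ay - by| = |-9 - 3| = 12
|az - bz| = |11 - (-14)| = 25
distance = (13 + 12 + 25) / 2 = 50 / 2 = 25

Answer: 25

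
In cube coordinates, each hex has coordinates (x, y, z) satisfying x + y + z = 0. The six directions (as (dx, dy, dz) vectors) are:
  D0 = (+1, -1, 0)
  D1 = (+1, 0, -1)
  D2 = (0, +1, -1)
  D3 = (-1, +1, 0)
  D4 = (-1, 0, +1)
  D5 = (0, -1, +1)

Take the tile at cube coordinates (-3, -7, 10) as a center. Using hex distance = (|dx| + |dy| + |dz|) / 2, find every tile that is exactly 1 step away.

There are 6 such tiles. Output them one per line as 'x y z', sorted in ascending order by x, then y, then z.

Walk ring at distance 1 from (-3, -7, 10):
Start at center + D4*1 = (-4, -7, 11)
  hex 0: (-4, -7, 11)
  hex 1: (-3, -8, 11)
  hex 2: (-2, -8, 10)
  hex 3: (-2, -7, 9)
  hex 4: (-3, -6, 9)
  hex 5: (-4, -6, 10)
Sorted: 6 hexes.

Answer: -4 -7 11
-4 -6 10
-3 -8 11
-3 -6 9
-2 -8 10
-2 -7 9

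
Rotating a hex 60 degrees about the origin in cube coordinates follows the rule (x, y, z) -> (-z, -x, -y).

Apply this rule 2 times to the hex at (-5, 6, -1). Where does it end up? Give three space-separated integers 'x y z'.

Start: (-5, 6, -1)
Step 1: (-5, 6, -1) -> (-(-1), -(-5), -(6)) = (1, 5, -6)
Step 2: (1, 5, -6) -> (-(-6), -(1), -(5)) = (6, -1, -5)

Answer: 6 -1 -5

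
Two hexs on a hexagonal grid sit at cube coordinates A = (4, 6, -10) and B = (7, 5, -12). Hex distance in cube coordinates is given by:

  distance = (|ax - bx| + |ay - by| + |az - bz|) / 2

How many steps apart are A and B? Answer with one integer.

|ax - bx| = |4 - 7| = 3
|ay - by| = |6 - 5| = 1
|az - bz| = |-10 - (-12)| = 2
distance = (3 + 1 + 2) / 2 = 6 / 2 = 3

Answer: 3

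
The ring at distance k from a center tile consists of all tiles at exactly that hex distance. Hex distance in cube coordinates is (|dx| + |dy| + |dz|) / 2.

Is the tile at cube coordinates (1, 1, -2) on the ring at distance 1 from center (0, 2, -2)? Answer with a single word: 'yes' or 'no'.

Answer: yes

Derivation:
|px - cx| = |1 - 0| = 1
|py - cy| = |1 - 2| = 1
|pz - cz| = |-2 - (-2)| = 0
distance = (1+1+0)/2 = 2/2 = 1
radius = 1; distance == radius -> yes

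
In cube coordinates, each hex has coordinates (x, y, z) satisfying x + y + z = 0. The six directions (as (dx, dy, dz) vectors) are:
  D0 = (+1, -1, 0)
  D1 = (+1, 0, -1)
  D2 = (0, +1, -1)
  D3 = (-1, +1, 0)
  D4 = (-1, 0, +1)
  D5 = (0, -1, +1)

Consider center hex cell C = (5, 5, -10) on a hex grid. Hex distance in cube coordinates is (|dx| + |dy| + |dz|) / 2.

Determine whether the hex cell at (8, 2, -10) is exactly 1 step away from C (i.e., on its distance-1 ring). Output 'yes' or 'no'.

Answer: no

Derivation:
|px - cx| = |8 - 5| = 3
|py - cy| = |2 - 5| = 3
|pz - cz| = |-10 - (-10)| = 0
distance = (3+3+0)/2 = 6/2 = 3
radius = 1; distance != radius -> no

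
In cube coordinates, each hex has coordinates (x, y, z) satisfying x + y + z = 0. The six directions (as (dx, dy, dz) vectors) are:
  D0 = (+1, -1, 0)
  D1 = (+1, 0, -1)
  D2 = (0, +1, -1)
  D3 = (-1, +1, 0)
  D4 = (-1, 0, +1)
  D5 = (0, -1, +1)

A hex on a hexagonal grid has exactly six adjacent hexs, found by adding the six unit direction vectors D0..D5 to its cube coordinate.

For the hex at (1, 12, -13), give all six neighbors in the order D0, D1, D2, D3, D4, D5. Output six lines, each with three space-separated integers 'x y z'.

Center: (1, 12, -13). Add each direction:
  D0: (1, 12, -13) + (1, -1, 0) = (2, 11, -13)
  D1: (1, 12, -13) + (1, 0, -1) = (2, 12, -14)
  D2: (1, 12, -13) + (0, 1, -1) = (1, 13, -14)
  D3: (1, 12, -13) + (-1, 1, 0) = (0, 13, -13)
  D4: (1, 12, -13) + (-1, 0, 1) = (0, 12, -12)
  D5: (1, 12, -13) + (0, -1, 1) = (1, 11, -12)

Answer: 2 11 -13
2 12 -14
1 13 -14
0 13 -13
0 12 -12
1 11 -12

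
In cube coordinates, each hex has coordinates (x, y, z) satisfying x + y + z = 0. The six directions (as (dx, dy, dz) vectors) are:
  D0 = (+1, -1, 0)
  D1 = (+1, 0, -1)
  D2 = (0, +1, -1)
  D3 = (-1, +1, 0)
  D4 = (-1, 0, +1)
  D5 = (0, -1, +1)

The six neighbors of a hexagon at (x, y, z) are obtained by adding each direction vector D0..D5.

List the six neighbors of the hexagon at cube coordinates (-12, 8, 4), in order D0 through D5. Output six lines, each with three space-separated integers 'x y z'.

Answer: -11 7 4
-11 8 3
-12 9 3
-13 9 4
-13 8 5
-12 7 5

Derivation:
Center: (-12, 8, 4). Add each direction:
  D0: (-12, 8, 4) + (1, -1, 0) = (-11, 7, 4)
  D1: (-12, 8, 4) + (1, 0, -1) = (-11, 8, 3)
  D2: (-12, 8, 4) + (0, 1, -1) = (-12, 9, 3)
  D3: (-12, 8, 4) + (-1, 1, 0) = (-13, 9, 4)
  D4: (-12, 8, 4) + (-1, 0, 1) = (-13, 8, 5)
  D5: (-12, 8, 4) + (0, -1, 1) = (-12, 7, 5)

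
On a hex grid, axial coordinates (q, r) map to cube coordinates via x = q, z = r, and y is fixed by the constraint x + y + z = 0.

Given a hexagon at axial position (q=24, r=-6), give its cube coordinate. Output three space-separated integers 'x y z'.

x = q = 24
z = r = -6
y = -x - z = -(24) - (-6) = -18

Answer: 24 -18 -6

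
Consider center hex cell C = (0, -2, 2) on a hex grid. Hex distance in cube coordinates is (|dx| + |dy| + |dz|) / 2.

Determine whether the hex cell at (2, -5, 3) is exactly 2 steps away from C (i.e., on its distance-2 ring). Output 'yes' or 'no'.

Answer: no

Derivation:
|px - cx| = |2 - 0| = 2
|py - cy| = |-5 - (-2)| = 3
|pz - cz| = |3 - 2| = 1
distance = (2+3+1)/2 = 6/2 = 3
radius = 2; distance != radius -> no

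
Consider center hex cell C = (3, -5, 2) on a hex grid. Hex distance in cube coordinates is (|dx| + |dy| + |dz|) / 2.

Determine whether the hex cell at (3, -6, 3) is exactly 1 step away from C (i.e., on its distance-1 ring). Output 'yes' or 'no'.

|px - cx| = |3 - 3| = 0
|py - cy| = |-6 - (-5)| = 1
|pz - cz| = |3 - 2| = 1
distance = (0+1+1)/2 = 2/2 = 1
radius = 1; distance == radius -> yes

Answer: yes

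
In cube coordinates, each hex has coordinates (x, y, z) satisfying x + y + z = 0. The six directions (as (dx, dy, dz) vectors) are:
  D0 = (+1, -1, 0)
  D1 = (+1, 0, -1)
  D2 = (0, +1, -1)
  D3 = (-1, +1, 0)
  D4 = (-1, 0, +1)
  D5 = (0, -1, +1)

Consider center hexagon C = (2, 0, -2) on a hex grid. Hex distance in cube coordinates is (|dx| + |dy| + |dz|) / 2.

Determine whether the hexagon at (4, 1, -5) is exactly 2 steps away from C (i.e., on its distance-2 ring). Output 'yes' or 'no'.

|px - cx| = |4 - 2| = 2
|py - cy| = |1 - 0| = 1
|pz - cz| = |-5 - (-2)| = 3
distance = (2+1+3)/2 = 6/2 = 3
radius = 2; distance != radius -> no

Answer: no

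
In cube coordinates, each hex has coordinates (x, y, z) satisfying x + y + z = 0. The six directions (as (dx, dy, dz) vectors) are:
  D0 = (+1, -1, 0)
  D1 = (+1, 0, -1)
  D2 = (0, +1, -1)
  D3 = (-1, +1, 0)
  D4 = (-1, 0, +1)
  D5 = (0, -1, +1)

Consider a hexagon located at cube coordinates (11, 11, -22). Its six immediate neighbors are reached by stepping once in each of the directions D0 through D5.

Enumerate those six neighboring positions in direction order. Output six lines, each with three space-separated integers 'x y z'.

Center: (11, 11, -22). Add each direction:
  D0: (11, 11, -22) + (1, -1, 0) = (12, 10, -22)
  D1: (11, 11, -22) + (1, 0, -1) = (12, 11, -23)
  D2: (11, 11, -22) + (0, 1, -1) = (11, 12, -23)
  D3: (11, 11, -22) + (-1, 1, 0) = (10, 12, -22)
  D4: (11, 11, -22) + (-1, 0, 1) = (10, 11, -21)
  D5: (11, 11, -22) + (0, -1, 1) = (11, 10, -21)

Answer: 12 10 -22
12 11 -23
11 12 -23
10 12 -22
10 11 -21
11 10 -21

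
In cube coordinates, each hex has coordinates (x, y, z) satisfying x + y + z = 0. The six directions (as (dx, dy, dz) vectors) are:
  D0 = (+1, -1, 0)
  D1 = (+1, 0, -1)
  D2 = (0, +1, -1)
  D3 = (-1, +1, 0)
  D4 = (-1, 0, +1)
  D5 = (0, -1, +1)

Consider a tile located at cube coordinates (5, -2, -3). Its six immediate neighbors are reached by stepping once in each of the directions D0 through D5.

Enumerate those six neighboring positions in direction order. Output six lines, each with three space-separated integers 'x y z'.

Answer: 6 -3 -3
6 -2 -4
5 -1 -4
4 -1 -3
4 -2 -2
5 -3 -2

Derivation:
Center: (5, -2, -3). Add each direction:
  D0: (5, -2, -3) + (1, -1, 0) = (6, -3, -3)
  D1: (5, -2, -3) + (1, 0, -1) = (6, -2, -4)
  D2: (5, -2, -3) + (0, 1, -1) = (5, -1, -4)
  D3: (5, -2, -3) + (-1, 1, 0) = (4, -1, -3)
  D4: (5, -2, -3) + (-1, 0, 1) = (4, -2, -2)
  D5: (5, -2, -3) + (0, -1, 1) = (5, -3, -2)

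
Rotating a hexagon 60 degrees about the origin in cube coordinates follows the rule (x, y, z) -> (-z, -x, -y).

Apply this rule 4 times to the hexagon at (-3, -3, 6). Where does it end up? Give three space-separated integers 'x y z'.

Start: (-3, -3, 6)
Step 1: (-3, -3, 6) -> (-(6), -(-3), -(-3)) = (-6, 3, 3)
Step 2: (-6, 3, 3) -> (-(3), -(-6), -(3)) = (-3, 6, -3)
Step 3: (-3, 6, -3) -> (-(-3), -(-3), -(6)) = (3, 3, -6)
Step 4: (3, 3, -6) -> (-(-6), -(3), -(3)) = (6, -3, -3)

Answer: 6 -3 -3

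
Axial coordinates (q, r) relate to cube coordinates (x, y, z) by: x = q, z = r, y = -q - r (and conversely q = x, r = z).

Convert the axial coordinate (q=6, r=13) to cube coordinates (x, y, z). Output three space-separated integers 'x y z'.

Answer: 6 -19 13

Derivation:
x = q = 6
z = r = 13
y = -x - z = -(6) - (13) = -19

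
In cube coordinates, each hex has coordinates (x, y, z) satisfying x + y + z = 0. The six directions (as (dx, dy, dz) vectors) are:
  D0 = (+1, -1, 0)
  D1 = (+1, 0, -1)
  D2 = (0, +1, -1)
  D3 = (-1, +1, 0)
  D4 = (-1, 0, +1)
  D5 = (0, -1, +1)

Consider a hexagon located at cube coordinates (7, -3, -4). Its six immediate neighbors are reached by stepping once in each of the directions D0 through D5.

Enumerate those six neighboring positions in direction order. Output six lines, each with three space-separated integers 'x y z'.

Answer: 8 -4 -4
8 -3 -5
7 -2 -5
6 -2 -4
6 -3 -3
7 -4 -3

Derivation:
Center: (7, -3, -4). Add each direction:
  D0: (7, -3, -4) + (1, -1, 0) = (8, -4, -4)
  D1: (7, -3, -4) + (1, 0, -1) = (8, -3, -5)
  D2: (7, -3, -4) + (0, 1, -1) = (7, -2, -5)
  D3: (7, -3, -4) + (-1, 1, 0) = (6, -2, -4)
  D4: (7, -3, -4) + (-1, 0, 1) = (6, -3, -3)
  D5: (7, -3, -4) + (0, -1, 1) = (7, -4, -3)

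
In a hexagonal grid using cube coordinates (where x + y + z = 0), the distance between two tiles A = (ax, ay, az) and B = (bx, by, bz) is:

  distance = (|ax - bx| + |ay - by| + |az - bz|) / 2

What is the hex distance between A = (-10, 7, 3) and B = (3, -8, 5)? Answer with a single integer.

Answer: 15

Derivation:
|ax - bx| = |-10 - 3| = 13
|ay - by| = |7 - (-8)| = 15
|az - bz| = |3 - 5| = 2
distance = (13 + 15 + 2) / 2 = 30 / 2 = 15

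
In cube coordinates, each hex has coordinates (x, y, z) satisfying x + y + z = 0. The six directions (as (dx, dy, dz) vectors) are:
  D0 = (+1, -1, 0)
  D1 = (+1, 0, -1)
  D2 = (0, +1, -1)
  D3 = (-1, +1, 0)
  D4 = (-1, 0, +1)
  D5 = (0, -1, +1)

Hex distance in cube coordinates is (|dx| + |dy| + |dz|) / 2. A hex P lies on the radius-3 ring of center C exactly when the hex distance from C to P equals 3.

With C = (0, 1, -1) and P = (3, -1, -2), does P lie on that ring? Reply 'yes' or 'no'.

Answer: yes

Derivation:
|px - cx| = |3 - 0| = 3
|py - cy| = |-1 - 1| = 2
|pz - cz| = |-2 - (-1)| = 1
distance = (3+2+1)/2 = 6/2 = 3
radius = 3; distance == radius -> yes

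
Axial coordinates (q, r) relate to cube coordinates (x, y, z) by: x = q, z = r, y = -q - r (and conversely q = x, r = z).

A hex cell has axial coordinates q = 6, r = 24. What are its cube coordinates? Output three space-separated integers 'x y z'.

Answer: 6 -30 24

Derivation:
x = q = 6
z = r = 24
y = -x - z = -(6) - (24) = -30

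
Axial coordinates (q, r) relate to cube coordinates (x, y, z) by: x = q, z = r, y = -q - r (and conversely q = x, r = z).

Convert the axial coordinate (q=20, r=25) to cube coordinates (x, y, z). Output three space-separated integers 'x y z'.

x = q = 20
z = r = 25
y = -x - z = -(20) - (25) = -45

Answer: 20 -45 25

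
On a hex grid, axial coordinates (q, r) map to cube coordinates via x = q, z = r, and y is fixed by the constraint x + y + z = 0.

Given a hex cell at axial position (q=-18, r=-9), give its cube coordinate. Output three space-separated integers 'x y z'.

Answer: -18 27 -9

Derivation:
x = q = -18
z = r = -9
y = -x - z = -(-18) - (-9) = 27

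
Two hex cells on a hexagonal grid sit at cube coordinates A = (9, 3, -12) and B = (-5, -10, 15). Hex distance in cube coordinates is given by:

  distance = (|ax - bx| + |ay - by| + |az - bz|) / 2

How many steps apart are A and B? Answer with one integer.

|ax - bx| = |9 - (-5)| = 14
|ay - by| = |3 - (-10)| = 13
|az - bz| = |-12 - 15| = 27
distance = (14 + 13 + 27) / 2 = 54 / 2 = 27

Answer: 27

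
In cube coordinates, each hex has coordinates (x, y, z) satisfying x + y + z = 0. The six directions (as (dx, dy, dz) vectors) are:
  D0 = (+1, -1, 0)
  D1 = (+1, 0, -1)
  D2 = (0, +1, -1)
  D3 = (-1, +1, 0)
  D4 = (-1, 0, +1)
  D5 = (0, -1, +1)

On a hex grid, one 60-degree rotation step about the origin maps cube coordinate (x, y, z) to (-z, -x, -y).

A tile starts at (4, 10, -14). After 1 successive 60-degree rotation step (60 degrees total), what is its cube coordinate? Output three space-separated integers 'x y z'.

Start: (4, 10, -14)
Step 1: (4, 10, -14) -> (-(-14), -(4), -(10)) = (14, -4, -10)

Answer: 14 -4 -10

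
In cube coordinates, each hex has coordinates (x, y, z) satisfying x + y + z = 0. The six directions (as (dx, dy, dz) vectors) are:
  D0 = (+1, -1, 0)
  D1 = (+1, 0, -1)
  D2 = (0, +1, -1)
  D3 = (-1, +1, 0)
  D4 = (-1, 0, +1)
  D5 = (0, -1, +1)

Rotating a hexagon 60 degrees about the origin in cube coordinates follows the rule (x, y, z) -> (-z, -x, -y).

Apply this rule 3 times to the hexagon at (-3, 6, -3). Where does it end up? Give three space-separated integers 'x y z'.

Answer: 3 -6 3

Derivation:
Start: (-3, 6, -3)
Step 1: (-3, 6, -3) -> (-(-3), -(-3), -(6)) = (3, 3, -6)
Step 2: (3, 3, -6) -> (-(-6), -(3), -(3)) = (6, -3, -3)
Step 3: (6, -3, -3) -> (-(-3), -(6), -(-3)) = (3, -6, 3)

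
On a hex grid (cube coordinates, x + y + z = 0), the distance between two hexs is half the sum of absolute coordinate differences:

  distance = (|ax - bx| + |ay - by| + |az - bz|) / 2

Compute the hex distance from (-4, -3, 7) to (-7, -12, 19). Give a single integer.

Answer: 12

Derivation:
|ax - bx| = |-4 - (-7)| = 3
|ay - by| = |-3 - (-12)| = 9
|az - bz| = |7 - 19| = 12
distance = (3 + 9 + 12) / 2 = 24 / 2 = 12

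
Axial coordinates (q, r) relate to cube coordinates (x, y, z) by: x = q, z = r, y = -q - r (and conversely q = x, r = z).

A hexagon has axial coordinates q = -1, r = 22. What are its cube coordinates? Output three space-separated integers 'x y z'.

Answer: -1 -21 22

Derivation:
x = q = -1
z = r = 22
y = -x - z = -(-1) - (22) = -21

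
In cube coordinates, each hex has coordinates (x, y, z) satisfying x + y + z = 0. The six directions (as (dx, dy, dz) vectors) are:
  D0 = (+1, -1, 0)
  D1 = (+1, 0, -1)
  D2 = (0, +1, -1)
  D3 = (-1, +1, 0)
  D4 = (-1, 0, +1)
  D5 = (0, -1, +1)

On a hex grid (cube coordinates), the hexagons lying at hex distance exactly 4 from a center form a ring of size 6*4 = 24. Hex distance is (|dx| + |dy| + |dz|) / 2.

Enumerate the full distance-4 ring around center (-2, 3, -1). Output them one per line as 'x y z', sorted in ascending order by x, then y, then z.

Walk ring at distance 4 from (-2, 3, -1):
Start at center + D4*4 = (-6, 3, 3)
  hex 0: (-6, 3, 3)
  hex 1: (-5, 2, 3)
  hex 2: (-4, 1, 3)
  hex 3: (-3, 0, 3)
  hex 4: (-2, -1, 3)
  hex 5: (-1, -1, 2)
  hex 6: (0, -1, 1)
  hex 7: (1, -1, 0)
  hex 8: (2, -1, -1)
  hex 9: (2, 0, -2)
  hex 10: (2, 1, -3)
  hex 11: (2, 2, -4)
  hex 12: (2, 3, -5)
  hex 13: (1, 4, -5)
  hex 14: (0, 5, -5)
  hex 15: (-1, 6, -5)
  hex 16: (-2, 7, -5)
  hex 17: (-3, 7, -4)
  hex 18: (-4, 7, -3)
  hex 19: (-5, 7, -2)
  hex 20: (-6, 7, -1)
  hex 21: (-6, 6, 0)
  hex 22: (-6, 5, 1)
  hex 23: (-6, 4, 2)
Sorted: 24 hexes.

Answer: -6 3 3
-6 4 2
-6 5 1
-6 6 0
-6 7 -1
-5 2 3
-5 7 -2
-4 1 3
-4 7 -3
-3 0 3
-3 7 -4
-2 -1 3
-2 7 -5
-1 -1 2
-1 6 -5
0 -1 1
0 5 -5
1 -1 0
1 4 -5
2 -1 -1
2 0 -2
2 1 -3
2 2 -4
2 3 -5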